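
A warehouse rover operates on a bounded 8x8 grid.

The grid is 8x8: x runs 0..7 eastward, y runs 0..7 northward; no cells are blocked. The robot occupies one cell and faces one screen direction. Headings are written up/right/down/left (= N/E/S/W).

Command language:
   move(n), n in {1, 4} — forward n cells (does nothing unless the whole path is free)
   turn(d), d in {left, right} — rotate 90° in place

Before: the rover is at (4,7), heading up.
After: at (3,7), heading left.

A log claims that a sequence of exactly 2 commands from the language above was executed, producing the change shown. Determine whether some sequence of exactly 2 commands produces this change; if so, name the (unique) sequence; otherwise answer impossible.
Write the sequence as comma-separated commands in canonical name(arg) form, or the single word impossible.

turn(left), move(1)

key: cell and facing (now W) both changed — the 2 commands mix motion and turning
t0: at (4,7), heading up
t=1 turn(left) ⇒ at (4,7), heading left
t=2 move(1) ⇒ at (3,7), heading left
all 16 alternatives checked — unique.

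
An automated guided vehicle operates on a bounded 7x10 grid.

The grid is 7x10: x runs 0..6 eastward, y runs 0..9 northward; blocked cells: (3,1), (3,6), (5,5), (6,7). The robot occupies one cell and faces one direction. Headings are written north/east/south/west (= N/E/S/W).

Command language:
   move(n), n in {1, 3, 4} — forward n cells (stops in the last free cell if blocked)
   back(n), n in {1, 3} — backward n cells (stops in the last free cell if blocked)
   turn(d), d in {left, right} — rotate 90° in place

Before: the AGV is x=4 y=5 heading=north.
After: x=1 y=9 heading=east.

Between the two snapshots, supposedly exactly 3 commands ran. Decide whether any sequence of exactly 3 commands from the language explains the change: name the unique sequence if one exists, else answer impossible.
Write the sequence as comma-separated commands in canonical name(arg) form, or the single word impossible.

key: position moved to (1,9) AND the heading swung to E — translation plus rotation needed
start: x=4 y=5 heading=north
t=1 move(4) ⇒ x=4 y=9 heading=north
t=2 turn(right) ⇒ x=4 y=9 heading=east
t=3 back(3) ⇒ x=1 y=9 heading=east
all 343 alternatives checked — unique.

move(4), turn(right), back(3)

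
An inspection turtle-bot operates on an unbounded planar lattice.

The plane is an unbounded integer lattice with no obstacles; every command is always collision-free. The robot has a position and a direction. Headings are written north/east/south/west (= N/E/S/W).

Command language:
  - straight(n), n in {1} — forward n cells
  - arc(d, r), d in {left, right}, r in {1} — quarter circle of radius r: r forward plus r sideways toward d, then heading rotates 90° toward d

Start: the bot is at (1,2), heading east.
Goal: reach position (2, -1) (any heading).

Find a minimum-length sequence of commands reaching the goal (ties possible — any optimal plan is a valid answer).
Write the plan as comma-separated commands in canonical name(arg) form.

initial: at (1,2), heading east
step 1 (arc(right, 1)): at (2,1), heading south
step 2 (straight(1)): at (2,0), heading south
step 3 (straight(1)): at (2,-1), heading south
nothing shorter than 3 reaches the goal.

arc(right, 1), straight(1), straight(1)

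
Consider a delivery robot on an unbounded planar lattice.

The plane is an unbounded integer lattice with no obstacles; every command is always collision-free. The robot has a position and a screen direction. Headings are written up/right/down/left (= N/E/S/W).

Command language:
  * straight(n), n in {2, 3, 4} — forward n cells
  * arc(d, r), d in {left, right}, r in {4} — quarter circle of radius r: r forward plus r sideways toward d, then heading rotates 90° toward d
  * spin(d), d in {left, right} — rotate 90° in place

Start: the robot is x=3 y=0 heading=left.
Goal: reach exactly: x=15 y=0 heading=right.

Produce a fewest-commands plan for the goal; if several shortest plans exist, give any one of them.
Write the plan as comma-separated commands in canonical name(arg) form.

spin(left), spin(left), straight(4), straight(4), straight(4)

t0: x=3 y=0 heading=left
t=1 spin(left) ⇒ x=3 y=0 heading=down
t=2 spin(left) ⇒ x=3 y=0 heading=right
t=3 straight(4) ⇒ x=7 y=0 heading=right
t=4 straight(4) ⇒ x=11 y=0 heading=right
t=5 straight(4) ⇒ x=15 y=0 heading=right
shorter routes all fall short; 5 is best.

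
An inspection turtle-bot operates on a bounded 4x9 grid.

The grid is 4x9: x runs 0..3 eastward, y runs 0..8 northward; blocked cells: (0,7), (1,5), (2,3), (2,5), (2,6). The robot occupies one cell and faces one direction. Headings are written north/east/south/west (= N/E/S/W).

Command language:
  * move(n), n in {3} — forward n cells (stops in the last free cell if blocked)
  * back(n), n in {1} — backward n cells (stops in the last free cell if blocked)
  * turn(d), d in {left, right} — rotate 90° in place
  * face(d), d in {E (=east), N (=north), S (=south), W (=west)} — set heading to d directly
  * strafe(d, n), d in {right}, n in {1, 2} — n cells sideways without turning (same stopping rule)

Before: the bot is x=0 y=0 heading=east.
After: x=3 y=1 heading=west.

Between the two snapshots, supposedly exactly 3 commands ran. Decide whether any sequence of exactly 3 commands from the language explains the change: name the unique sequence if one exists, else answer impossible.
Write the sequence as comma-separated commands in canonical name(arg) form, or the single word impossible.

key: cell and facing (now W) both changed — the 3 commands mix motion and turning
initial: x=0 y=0 heading=east
1. move(3) → x=3 y=0 heading=east
2. face(W) → x=3 y=0 heading=west
3. strafe(right, 1) → x=3 y=1 heading=west
no other 3-command option fits: unique.

move(3), face(W), strafe(right, 1)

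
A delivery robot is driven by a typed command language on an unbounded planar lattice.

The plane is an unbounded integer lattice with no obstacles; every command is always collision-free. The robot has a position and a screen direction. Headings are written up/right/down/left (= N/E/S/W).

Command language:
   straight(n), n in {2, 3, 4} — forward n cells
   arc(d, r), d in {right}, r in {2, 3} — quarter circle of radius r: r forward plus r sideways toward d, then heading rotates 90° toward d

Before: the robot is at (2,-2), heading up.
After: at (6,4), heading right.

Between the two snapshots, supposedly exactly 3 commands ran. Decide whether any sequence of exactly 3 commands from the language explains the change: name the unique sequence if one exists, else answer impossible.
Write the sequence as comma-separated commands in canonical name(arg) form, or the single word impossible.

straight(4), arc(right, 2), straight(2)

key: position moved to (6,4) AND the heading swung to E — translation plus rotation needed
from: at (2,-2), heading up
t=1 straight(4) ⇒ at (2,2), heading up
t=2 arc(right, 2) ⇒ at (4,4), heading right
t=3 straight(2) ⇒ at (6,4), heading right
all 125 alternatives checked — unique.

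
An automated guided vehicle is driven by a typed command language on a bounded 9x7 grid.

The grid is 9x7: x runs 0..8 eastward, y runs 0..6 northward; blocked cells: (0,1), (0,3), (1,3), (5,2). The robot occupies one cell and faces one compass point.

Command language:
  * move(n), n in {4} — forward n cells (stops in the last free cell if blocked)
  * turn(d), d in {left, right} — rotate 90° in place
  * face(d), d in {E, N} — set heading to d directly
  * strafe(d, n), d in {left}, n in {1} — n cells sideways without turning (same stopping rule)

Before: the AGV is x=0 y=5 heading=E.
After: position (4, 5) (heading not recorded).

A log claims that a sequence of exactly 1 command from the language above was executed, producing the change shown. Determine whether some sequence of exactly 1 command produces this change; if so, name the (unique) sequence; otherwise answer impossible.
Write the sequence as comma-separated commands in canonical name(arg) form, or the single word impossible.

t0: x=0 y=5 heading=E
[1] after move(4): x=4 y=5 heading=E
no other 1-command option fits: unique.

move(4)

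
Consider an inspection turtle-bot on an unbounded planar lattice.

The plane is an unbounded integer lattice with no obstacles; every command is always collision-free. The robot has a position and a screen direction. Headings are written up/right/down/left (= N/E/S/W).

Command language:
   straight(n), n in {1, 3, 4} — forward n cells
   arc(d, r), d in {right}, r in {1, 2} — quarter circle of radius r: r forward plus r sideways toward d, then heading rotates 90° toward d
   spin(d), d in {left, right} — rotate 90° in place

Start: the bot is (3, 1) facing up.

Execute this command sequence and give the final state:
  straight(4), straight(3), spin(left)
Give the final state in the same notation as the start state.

(3, 8) facing left

t0: (3, 1) facing up
[1] after straight(4): (3, 5) facing up
[2] after straight(3): (3, 8) facing up
[3] after spin(left): (3, 8) facing left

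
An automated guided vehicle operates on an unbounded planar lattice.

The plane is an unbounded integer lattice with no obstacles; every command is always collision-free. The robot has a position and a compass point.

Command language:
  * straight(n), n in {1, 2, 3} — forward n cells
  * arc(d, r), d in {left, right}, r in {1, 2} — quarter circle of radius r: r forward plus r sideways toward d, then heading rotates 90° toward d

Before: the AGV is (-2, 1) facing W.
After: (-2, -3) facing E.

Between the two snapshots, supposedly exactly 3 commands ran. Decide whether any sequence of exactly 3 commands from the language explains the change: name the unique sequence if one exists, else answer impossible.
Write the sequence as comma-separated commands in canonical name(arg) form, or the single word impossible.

key: position moved to (-2,-3) AND the heading swung to E — translation plus rotation needed
from: (-2, 1) facing W
[1] after arc(left, 1): (-3, 0) facing S
[2] after straight(2): (-3, -2) facing S
[3] after arc(left, 1): (-2, -3) facing E
no other 3-command option fits: unique.

arc(left, 1), straight(2), arc(left, 1)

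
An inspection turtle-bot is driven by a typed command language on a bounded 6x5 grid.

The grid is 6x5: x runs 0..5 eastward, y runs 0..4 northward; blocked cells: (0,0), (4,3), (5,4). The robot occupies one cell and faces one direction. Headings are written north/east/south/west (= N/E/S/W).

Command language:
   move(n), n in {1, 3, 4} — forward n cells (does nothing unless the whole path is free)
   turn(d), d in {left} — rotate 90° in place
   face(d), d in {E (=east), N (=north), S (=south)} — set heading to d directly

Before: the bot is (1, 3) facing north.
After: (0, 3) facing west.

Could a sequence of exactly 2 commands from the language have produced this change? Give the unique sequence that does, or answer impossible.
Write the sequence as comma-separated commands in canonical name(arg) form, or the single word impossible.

turn(left), move(1)

key: order matters: swapping turn(left) and move(1) lands elsewhere
start: (1, 3) facing north
t=1 turn(left) ⇒ (1, 3) facing west
t=2 move(1) ⇒ (0, 3) facing west
uniquely the one of 49 2-step routes that fits.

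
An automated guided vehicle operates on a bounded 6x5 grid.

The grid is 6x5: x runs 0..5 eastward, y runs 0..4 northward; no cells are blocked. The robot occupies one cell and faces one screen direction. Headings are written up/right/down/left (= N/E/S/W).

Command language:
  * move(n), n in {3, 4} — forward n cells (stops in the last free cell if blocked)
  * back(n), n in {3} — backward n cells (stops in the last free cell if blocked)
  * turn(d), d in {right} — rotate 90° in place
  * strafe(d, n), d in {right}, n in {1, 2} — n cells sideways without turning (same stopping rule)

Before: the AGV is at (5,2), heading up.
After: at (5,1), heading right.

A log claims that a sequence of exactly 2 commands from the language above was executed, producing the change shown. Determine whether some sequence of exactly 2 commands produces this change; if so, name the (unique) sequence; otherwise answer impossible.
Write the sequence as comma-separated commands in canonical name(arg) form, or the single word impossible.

key: position moved to (5,1) AND the heading swung to E — translation plus rotation needed
t0: at (5,2), heading up
step 1 (turn(right)): at (5,2), heading right
step 2 (strafe(right, 1)): at (5,1), heading right
no other 2-command option fits: unique.

turn(right), strafe(right, 1)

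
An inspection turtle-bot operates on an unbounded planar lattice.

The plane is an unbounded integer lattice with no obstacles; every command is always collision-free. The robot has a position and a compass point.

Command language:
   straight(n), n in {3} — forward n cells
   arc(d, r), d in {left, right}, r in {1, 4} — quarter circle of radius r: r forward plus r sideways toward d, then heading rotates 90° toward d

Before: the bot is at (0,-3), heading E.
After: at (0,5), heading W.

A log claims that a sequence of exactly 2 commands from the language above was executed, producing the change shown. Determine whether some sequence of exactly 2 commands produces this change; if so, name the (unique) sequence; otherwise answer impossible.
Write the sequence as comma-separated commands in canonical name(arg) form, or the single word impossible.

key: cell and facing (now W) both changed — the 2 commands mix motion and turning
begin: at (0,-3), heading E
t=1 arc(left, 4) ⇒ at (4,1), heading N
t=2 arc(left, 4) ⇒ at (0,5), heading W
no rival 2-sequence matches.

arc(left, 4), arc(left, 4)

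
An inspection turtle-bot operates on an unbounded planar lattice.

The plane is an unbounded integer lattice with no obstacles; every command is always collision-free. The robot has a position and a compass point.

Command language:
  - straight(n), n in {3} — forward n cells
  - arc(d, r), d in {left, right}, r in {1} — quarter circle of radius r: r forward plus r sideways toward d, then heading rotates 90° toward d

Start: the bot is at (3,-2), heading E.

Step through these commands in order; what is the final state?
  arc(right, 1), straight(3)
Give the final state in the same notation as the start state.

from: at (3,-2), heading E
t=1 arc(right, 1) ⇒ at (4,-3), heading S
t=2 straight(3) ⇒ at (4,-6), heading S

at (4,-6), heading S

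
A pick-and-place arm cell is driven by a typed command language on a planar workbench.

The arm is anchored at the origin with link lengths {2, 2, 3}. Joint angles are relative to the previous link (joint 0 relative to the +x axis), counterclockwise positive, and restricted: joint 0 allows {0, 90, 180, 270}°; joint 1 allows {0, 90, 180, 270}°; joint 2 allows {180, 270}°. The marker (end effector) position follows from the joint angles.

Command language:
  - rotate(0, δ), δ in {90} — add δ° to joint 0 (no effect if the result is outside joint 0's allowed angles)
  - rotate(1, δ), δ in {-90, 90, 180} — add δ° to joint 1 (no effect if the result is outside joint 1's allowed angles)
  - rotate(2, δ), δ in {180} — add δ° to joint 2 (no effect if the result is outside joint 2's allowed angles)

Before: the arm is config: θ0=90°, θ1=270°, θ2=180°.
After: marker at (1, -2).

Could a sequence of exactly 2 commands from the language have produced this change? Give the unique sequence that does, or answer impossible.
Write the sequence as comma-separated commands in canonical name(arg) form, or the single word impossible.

t0: config: θ0=90°, θ1=270°, θ2=180°
[1] after rotate(0, 90): config: θ0=180°, θ1=270°, θ2=180°
[2] after rotate(0, 90): config: θ0=270°, θ1=270°, θ2=180°
uniquely the one of 25 2-step routes that fits.

rotate(0, 90), rotate(0, 90)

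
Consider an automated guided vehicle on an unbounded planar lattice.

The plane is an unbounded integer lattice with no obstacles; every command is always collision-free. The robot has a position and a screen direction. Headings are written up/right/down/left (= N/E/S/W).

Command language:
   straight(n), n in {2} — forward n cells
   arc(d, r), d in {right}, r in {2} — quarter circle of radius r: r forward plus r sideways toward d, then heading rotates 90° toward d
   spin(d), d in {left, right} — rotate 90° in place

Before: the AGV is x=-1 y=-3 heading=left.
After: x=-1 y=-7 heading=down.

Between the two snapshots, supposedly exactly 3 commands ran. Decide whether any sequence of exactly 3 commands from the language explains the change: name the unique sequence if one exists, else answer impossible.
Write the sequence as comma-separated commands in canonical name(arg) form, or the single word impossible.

spin(left), straight(2), straight(2)

key: order matters: swapping spin(left) and straight(2) lands elsewhere
begin: x=-1 y=-3 heading=left
step 1 (spin(left)): x=-1 y=-3 heading=down
step 2 (straight(2)): x=-1 y=-5 heading=down
step 3 (straight(2)): x=-1 y=-7 heading=down
no rival 3-sequence matches.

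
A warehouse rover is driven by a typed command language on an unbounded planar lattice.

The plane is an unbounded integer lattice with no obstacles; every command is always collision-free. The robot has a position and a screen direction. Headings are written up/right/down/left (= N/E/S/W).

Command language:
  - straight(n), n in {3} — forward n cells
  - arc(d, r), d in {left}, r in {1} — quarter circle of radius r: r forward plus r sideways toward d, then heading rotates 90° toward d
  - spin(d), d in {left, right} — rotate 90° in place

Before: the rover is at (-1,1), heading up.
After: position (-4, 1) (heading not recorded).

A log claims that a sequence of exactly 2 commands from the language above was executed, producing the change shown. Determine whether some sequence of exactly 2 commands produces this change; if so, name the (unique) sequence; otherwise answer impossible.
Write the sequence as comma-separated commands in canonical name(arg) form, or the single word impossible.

key: order matters: swapping spin(left) and straight(3) lands elsewhere
begin: at (-1,1), heading up
t=1 spin(left) ⇒ at (-1,1), heading left
t=2 straight(3) ⇒ at (-4,1), heading left
no rival 2-sequence matches.

spin(left), straight(3)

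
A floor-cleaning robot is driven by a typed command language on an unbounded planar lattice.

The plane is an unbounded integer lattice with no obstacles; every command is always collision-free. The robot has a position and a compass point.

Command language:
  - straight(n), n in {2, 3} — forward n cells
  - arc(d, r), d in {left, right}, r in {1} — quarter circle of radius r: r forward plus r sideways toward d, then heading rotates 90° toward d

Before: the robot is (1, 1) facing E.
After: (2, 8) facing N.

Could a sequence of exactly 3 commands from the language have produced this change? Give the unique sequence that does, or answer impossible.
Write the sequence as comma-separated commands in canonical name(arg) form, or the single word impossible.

arc(left, 1), straight(3), straight(3)

key: order matters: swapping arc(left, 1) and straight(3) lands elsewhere
initial: (1, 1) facing E
1. arc(left, 1) → (2, 2) facing N
2. straight(3) → (2, 5) facing N
3. straight(3) → (2, 8) facing N
uniquely the one of 64 3-step routes that fits.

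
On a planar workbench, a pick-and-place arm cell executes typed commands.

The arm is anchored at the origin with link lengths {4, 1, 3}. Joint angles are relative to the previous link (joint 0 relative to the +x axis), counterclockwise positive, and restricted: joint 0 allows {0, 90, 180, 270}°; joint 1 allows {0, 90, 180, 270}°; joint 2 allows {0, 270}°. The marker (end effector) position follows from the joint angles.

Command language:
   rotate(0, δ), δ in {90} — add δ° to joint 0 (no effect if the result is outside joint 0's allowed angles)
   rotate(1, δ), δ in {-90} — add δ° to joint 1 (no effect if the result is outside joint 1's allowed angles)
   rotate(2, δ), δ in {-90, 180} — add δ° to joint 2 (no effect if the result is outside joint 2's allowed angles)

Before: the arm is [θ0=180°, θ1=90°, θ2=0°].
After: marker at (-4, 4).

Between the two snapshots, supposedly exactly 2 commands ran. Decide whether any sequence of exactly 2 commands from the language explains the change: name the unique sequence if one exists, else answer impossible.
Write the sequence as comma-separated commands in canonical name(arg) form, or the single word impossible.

start: [θ0=180°, θ1=90°, θ2=0°]
1. rotate(1, -90) → [θ0=180°, θ1=0°, θ2=0°]
2. rotate(1, -90) → [θ0=180°, θ1=270°, θ2=0°]
all 16 alternatives checked — unique.

rotate(1, -90), rotate(1, -90)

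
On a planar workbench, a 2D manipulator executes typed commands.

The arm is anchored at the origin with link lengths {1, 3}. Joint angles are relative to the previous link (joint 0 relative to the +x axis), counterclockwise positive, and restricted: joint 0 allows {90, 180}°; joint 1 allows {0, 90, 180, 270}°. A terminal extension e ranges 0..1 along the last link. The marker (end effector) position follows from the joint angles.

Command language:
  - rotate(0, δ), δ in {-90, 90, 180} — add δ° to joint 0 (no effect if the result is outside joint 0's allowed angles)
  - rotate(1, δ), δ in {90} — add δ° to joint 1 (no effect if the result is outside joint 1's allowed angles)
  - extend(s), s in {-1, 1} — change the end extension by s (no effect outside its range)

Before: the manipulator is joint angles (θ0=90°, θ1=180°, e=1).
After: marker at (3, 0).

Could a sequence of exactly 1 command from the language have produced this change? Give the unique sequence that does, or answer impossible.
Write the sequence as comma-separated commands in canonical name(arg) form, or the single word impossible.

begin: joint angles (θ0=90°, θ1=180°, e=1)
step 1 (rotate(0, 90)): joint angles (θ0=180°, θ1=180°, e=1)
all 6 alternatives checked — unique.

rotate(0, 90)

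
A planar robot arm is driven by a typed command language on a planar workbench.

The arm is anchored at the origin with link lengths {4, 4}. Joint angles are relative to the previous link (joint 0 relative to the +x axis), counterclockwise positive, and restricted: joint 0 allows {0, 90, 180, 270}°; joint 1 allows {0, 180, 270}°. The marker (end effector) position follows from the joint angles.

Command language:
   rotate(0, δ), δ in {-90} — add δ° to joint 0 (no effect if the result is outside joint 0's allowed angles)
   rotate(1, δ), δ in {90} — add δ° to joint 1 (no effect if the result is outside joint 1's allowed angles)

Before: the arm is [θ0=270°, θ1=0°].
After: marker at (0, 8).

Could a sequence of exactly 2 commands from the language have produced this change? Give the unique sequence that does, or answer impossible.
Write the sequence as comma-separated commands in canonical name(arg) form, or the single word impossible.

begin: [θ0=270°, θ1=0°]
1. rotate(0, -90) → [θ0=180°, θ1=0°]
2. rotate(0, -90) → [θ0=90°, θ1=0°]
all 4 alternatives checked — unique.

rotate(0, -90), rotate(0, -90)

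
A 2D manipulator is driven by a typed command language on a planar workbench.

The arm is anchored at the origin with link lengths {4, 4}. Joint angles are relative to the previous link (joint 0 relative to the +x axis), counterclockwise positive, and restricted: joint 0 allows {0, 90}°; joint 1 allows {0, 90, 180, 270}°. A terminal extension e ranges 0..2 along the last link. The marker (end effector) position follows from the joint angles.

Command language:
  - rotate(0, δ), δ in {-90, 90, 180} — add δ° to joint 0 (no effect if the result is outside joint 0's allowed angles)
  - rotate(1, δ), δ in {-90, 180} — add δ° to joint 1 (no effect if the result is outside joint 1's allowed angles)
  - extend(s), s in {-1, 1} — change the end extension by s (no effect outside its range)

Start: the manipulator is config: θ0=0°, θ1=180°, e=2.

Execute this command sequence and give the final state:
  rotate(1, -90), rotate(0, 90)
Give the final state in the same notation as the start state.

config: θ0=90°, θ1=90°, e=2

from: config: θ0=0°, θ1=180°, e=2
step 1 (rotate(1, -90)): config: θ0=0°, θ1=90°, e=2
step 2 (rotate(0, 90)): config: θ0=90°, θ1=90°, e=2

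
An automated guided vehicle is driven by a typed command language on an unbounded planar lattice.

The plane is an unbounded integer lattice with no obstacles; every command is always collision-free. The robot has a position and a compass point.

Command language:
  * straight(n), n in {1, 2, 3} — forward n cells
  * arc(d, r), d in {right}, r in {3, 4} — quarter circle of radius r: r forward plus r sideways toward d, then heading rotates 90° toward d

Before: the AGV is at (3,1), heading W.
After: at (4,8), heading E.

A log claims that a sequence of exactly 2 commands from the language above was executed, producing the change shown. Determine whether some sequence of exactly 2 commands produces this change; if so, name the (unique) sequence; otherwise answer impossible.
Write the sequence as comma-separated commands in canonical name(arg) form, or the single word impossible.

arc(right, 3), arc(right, 4)

key: running arc(right, 4) before arc(right, 3) would end elsewhere — order is forced
initial: at (3,1), heading W
step 1 (arc(right, 3)): at (0,4), heading N
step 2 (arc(right, 4)): at (4,8), heading E
no rival 2-sequence matches.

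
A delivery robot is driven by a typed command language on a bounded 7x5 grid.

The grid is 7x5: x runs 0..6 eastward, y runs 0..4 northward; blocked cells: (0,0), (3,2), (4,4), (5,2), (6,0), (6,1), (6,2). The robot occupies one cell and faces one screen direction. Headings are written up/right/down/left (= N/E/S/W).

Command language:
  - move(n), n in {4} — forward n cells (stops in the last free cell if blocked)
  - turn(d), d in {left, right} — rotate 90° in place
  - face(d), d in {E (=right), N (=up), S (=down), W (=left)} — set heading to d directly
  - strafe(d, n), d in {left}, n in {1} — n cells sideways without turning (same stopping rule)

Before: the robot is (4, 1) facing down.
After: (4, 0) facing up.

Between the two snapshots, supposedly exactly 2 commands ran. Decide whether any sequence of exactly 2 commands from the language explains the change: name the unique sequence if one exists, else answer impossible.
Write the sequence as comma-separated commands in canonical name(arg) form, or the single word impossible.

key: running face(N) before move(4) would end elsewhere — order is forced
t0: (4, 1) facing down
t=1 move(4) ⇒ (4, 0) facing down
t=2 face(N) ⇒ (4, 0) facing up
no rival 2-sequence matches.

move(4), face(N)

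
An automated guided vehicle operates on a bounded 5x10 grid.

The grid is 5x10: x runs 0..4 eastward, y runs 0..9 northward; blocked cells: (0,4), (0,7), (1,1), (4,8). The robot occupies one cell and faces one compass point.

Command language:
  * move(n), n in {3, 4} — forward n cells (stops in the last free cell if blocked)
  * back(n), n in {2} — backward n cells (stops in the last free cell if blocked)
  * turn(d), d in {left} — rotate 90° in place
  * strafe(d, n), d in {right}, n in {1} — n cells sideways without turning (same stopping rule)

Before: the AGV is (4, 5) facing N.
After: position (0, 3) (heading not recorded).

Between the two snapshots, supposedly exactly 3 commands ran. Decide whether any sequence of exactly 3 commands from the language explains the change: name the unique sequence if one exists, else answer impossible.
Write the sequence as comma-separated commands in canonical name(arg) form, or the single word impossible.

key: order matters: swapping back(2) and move(4) lands elsewhere
begin: (4, 5) facing N
step 1 (back(2)): (4, 3) facing N
step 2 (turn(left)): (4, 3) facing W
step 3 (move(4)): (0, 3) facing W
all 125 alternatives checked — unique.

back(2), turn(left), move(4)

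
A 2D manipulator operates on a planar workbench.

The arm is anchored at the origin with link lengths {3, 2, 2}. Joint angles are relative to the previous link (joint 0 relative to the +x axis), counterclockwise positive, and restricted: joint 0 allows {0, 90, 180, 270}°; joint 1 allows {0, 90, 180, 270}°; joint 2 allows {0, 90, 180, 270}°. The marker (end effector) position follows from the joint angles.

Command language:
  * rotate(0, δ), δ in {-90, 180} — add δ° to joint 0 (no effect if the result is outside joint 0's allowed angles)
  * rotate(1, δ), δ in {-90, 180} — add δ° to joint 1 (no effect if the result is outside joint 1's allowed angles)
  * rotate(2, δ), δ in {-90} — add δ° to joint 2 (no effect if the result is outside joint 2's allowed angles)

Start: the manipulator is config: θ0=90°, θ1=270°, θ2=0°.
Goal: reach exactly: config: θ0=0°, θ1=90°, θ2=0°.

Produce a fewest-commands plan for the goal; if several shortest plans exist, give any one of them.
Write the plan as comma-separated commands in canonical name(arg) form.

t0: config: θ0=90°, θ1=270°, θ2=0°
1. rotate(1, 180) → config: θ0=90°, θ1=90°, θ2=0°
2. rotate(0, -90) → config: θ0=0°, θ1=90°, θ2=0°
shorter routes all fall short; 2 is best.

rotate(1, 180), rotate(0, -90)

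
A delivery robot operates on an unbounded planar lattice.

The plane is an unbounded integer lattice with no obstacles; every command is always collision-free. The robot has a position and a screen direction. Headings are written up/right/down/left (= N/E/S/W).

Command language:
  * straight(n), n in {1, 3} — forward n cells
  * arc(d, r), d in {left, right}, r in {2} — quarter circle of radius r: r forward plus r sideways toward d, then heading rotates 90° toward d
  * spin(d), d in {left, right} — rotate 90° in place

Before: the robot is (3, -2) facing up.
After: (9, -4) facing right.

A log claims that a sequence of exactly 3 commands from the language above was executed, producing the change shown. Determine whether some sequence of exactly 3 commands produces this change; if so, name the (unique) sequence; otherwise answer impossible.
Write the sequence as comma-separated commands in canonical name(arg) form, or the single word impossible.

arc(right, 2), arc(right, 2), arc(left, 2)

key: cell and facing (now E) both changed — the 3 commands mix motion and turning
from: (3, -2) facing up
1. arc(right, 2) → (5, 0) facing right
2. arc(right, 2) → (7, -2) facing down
3. arc(left, 2) → (9, -4) facing right
no other 3-command option fits: unique.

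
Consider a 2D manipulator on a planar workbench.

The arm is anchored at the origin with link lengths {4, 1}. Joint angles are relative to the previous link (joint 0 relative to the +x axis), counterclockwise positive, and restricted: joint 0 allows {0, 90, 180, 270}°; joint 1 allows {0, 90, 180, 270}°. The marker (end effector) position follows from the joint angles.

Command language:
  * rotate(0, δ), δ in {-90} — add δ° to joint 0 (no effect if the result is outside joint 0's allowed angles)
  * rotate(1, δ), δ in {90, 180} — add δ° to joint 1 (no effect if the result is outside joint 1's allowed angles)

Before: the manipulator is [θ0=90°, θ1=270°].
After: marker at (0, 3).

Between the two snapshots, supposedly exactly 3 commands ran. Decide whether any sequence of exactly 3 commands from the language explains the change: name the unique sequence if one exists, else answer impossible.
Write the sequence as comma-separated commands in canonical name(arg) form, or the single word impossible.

rotate(1, 90), rotate(1, 90), rotate(1, 90)

from: [θ0=90°, θ1=270°]
[1] after rotate(1, 90): [θ0=90°, θ1=0°]
[2] after rotate(1, 90): [θ0=90°, θ1=90°]
[3] after rotate(1, 90): [θ0=90°, θ1=180°]
uniquely the one of 27 3-step routes that fits.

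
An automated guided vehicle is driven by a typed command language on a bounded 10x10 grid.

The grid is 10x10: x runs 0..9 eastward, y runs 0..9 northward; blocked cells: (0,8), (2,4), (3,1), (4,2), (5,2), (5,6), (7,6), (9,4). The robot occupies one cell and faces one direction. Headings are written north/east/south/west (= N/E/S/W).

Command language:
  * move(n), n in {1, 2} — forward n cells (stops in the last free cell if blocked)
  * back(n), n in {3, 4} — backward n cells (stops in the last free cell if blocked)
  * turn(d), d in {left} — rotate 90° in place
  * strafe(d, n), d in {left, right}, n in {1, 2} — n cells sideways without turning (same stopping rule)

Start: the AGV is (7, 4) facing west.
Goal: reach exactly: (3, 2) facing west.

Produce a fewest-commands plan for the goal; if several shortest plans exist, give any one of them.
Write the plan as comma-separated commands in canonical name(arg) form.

start: (7, 4) facing west
[1] after move(2): (5, 4) facing west
[2] after move(2): (3, 4) facing west
[3] after strafe(left, 2): (3, 2) facing west
shorter routes all fall short; 3 is best.

move(2), move(2), strafe(left, 2)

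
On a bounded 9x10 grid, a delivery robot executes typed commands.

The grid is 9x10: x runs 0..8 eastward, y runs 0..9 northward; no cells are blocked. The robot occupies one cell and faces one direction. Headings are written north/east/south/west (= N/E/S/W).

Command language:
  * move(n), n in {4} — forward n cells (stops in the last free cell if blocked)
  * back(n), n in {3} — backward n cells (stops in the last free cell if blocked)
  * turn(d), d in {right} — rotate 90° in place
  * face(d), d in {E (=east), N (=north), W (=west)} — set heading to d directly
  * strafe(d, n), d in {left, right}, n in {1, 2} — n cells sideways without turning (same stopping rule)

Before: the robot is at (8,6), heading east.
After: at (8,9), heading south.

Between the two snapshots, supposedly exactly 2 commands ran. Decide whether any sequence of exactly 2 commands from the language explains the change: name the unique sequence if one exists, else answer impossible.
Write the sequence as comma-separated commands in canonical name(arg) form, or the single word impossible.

turn(right), back(3)

key: running back(3) before turn(right) would end elsewhere — order is forced
start: at (8,6), heading east
[1] after turn(right): at (8,6), heading south
[2] after back(3): at (8,9), heading south
uniquely the one of 100 2-step routes that fits.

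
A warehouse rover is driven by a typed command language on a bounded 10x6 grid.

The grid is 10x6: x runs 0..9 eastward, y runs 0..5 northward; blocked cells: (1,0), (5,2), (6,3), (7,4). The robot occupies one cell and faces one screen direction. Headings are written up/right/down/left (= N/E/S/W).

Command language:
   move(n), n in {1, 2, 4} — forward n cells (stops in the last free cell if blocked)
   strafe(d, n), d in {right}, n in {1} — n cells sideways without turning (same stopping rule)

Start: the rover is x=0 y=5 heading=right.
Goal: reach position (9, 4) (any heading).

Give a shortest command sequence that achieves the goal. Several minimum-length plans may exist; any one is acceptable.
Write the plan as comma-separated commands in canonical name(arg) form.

begin: x=0 y=5 heading=right
1. move(2) → x=2 y=5 heading=right
2. move(4) → x=6 y=5 heading=right
3. move(4) → x=9 y=5 heading=right
4. strafe(right, 1) → x=9 y=4 heading=right
minimal: 4 command(s), checked below 4.

move(2), move(4), move(4), strafe(right, 1)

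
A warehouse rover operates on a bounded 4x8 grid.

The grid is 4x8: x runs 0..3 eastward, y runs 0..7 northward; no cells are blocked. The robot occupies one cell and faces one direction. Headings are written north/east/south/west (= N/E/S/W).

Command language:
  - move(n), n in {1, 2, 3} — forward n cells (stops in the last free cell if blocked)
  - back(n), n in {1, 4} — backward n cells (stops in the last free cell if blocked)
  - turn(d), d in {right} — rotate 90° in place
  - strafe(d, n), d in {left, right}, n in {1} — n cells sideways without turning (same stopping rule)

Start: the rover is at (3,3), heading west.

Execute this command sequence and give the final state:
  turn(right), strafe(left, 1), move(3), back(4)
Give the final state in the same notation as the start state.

at (2,2), heading north

begin: at (3,3), heading west
[1] after turn(right): at (3,3), heading north
[2] after strafe(left, 1): at (2,3), heading north
[3] after move(3): at (2,6), heading north
[4] after back(4): at (2,2), heading north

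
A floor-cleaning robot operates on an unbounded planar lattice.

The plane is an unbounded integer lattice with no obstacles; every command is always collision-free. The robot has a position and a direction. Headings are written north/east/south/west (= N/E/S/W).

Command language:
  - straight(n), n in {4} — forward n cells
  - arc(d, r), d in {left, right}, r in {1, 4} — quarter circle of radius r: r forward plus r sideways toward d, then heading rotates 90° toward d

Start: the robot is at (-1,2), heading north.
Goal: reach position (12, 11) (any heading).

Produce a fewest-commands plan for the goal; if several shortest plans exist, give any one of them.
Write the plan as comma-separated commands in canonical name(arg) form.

arc(right, 4), arc(left, 1), arc(right, 4), straight(4)

start: at (-1,2), heading north
[1] after arc(right, 4): at (3,6), heading east
[2] after arc(left, 1): at (4,7), heading north
[3] after arc(right, 4): at (8,11), heading east
[4] after straight(4): at (12,11), heading east
nothing shorter than 4 reaches the goal.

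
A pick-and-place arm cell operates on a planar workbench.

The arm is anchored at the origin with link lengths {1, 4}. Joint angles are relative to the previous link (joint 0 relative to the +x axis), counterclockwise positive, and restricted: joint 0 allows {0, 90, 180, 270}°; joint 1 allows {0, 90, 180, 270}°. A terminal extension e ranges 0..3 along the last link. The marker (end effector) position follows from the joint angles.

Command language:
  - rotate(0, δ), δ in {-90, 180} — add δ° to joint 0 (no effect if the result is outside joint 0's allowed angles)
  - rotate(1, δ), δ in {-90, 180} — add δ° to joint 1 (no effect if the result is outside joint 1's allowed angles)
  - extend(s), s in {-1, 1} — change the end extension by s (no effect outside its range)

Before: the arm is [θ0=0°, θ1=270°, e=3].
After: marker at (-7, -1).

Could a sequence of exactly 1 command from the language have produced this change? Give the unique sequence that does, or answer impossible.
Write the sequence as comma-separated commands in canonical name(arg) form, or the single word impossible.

begin: [θ0=0°, θ1=270°, e=3]
step 1 (rotate(0, -90)): [θ0=270°, θ1=270°, e=3]
uniquely the one of 6 1-step routes that fits.

rotate(0, -90)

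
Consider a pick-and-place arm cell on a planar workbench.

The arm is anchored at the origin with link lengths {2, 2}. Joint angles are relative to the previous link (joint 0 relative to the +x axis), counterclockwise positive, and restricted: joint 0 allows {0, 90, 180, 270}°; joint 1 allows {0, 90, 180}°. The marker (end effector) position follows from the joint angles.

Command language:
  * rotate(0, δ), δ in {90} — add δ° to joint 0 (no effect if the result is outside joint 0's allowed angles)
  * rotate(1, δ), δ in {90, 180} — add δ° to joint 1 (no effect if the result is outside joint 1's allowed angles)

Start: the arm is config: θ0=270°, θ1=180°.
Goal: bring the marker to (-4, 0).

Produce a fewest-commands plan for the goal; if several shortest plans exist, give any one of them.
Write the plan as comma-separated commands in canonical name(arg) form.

start: config: θ0=270°, θ1=180°
1. rotate(1, 180) → config: θ0=270°, θ1=0°
2. rotate(0, 90) → config: θ0=0°, θ1=0°
3. rotate(0, 90) → config: θ0=90°, θ1=0°
4. rotate(0, 90) → config: θ0=180°, θ1=0°
nothing shorter than 4 reaches the goal.

rotate(1, 180), rotate(0, 90), rotate(0, 90), rotate(0, 90)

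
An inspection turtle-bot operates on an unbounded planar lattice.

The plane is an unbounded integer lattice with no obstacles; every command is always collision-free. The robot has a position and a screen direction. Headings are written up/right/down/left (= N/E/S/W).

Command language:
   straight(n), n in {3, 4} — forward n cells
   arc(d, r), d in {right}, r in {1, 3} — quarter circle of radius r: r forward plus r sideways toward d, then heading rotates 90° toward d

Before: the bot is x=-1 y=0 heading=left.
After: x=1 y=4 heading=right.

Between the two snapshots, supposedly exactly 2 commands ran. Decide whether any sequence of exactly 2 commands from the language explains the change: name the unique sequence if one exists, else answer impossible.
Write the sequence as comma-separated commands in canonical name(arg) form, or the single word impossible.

arc(right, 1), arc(right, 3)

key: cell and facing (now E) both changed — the 2 commands mix motion and turning
initial: x=-1 y=0 heading=left
step 1 (arc(right, 1)): x=-2 y=1 heading=up
step 2 (arc(right, 3)): x=1 y=4 heading=right
no rival 2-sequence matches.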